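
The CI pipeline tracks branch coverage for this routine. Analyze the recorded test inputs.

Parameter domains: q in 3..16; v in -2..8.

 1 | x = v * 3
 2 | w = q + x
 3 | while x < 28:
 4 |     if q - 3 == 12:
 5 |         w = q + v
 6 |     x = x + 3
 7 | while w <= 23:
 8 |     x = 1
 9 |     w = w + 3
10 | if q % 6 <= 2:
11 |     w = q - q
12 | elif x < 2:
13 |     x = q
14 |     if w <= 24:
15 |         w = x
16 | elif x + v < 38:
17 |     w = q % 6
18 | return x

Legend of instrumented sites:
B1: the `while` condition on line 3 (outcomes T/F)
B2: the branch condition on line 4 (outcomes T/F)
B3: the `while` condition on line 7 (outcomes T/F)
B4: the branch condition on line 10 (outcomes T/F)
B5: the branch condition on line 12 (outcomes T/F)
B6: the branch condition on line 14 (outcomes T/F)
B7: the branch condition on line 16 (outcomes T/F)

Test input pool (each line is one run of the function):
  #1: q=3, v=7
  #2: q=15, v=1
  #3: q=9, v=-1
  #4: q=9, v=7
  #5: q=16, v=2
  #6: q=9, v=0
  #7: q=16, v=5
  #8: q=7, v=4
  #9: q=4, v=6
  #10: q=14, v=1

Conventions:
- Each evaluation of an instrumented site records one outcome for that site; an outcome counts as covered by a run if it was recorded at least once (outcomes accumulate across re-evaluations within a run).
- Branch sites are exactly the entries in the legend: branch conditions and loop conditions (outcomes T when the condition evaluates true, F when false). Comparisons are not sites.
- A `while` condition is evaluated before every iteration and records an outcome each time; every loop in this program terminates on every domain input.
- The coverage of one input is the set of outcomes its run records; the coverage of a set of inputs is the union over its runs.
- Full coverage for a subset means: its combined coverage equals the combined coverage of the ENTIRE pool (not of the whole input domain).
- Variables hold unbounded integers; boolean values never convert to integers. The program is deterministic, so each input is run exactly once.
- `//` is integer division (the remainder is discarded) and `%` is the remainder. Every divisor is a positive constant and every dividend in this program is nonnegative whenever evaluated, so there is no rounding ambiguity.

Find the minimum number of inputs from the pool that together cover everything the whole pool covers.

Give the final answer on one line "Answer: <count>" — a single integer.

#1 (q=3, v=7) -> B1->T, B2->F, B1->T, B2->F, B1->T, B2->F, B1->F, B3->F, B4->F, B5->F, B7->T; covered: B1=T, B1=F, B2=F, B3=F, B4=F, B5=F, B7=T
#2 (q=15, v=1) -> B1->T, B2->T, B1->T, B2->T, B1->T, B2->T, B1->T, B2->T, B1->T, B2->T, B1->T, B2->T, B1->T, B2->T, ...; covered: B1=T, B1=F, B2=T, B3=T, B3=F, B4=F, B5=T, B6=F
#3 (q=9, v=-1) -> B1->T, B2->F, B1->T, B2->F, B1->T, B2->F, B1->T, B2->F, B1->T, B2->F, B1->T, B2->F, B1->T, B2->F, ...; covered: B1=T, B1=F, B2=F, B3=T, B3=F, B4=F, B5=T, B6=T
#4 (q=9, v=7) -> B1->T, B2->F, B1->T, B2->F, B1->T, B2->F, B1->F, B3->F, B4->F, B5->F, B7->T; covered: B1=T, B1=F, B2=F, B3=F, B4=F, B5=F, B7=T
#5 (q=16, v=2) -> B1->T, B2->F, B1->T, B2->F, B1->T, B2->F, B1->T, B2->F, B1->T, B2->F, B1->T, B2->F, B1->T, B2->F, ...; covered: B1=T, B1=F, B2=F, B3=T, B3=F, B4=F, B5=T, B6=F
#6 (q=9, v=0) -> B1->T, B2->F, B1->T, B2->F, B1->T, B2->F, B1->T, B2->F, B1->T, B2->F, B1->T, B2->F, B1->T, B2->F, ...; covered: B1=T, B1=F, B2=F, B3=T, B3=F, B4=F, B5=T, B6=T
#7 (q=16, v=5) -> B1->T, B2->F, B1->T, B2->F, B1->T, B2->F, B1->T, B2->F, B1->T, B2->F, B1->F, B3->F, B4->F, B5->F, ...; covered: B1=T, B1=F, B2=F, B3=F, B4=F, B5=F, B7=T
#8 (q=7, v=4) -> B1->T, B2->F, B1->T, B2->F, B1->T, B2->F, B1->T, B2->F, B1->T, B2->F, B1->T, B2->F, B1->F, B3->T, ...; covered: B1=T, B1=F, B2=F, B3=T, B3=F, B4=T
#9 (q=4, v=6) -> B1->T, B2->F, B1->T, B2->F, B1->T, B2->F, B1->T, B2->F, B1->F, B3->T, B3->F, B4->F, B5->T, B6->F; covered: B1=T, B1=F, B2=F, B3=T, B3=F, B4=F, B5=T, B6=F
#10 (q=14, v=1) -> B1->T, B2->F, B1->T, B2->F, B1->T, B2->F, B1->T, B2->F, B1->T, B2->F, B1->T, B2->F, B1->T, B2->F, ...; covered: B1=T, B1=F, B2=F, B3=T, B3=F, B4=T
together the pool reaches 13 outcomes: B1=T, B1=F, B2=T, B2=F, B3=T, B3=F, B4=T, B4=F, B5=T, B5=F, B6=T, B6=F, B7=T
size 1 is not enough: best union over all size-1 subsets is 8/13
size 2 is not enough: best union over all size-2 subsets is 11/13
size 3 is not enough: best union over all size-3 subsets is 12/13
inputs {1, 2, 3, 8} (size 4) cover everything; no size-4 subset with a lexicographically smaller index list covers all 13

Answer: 4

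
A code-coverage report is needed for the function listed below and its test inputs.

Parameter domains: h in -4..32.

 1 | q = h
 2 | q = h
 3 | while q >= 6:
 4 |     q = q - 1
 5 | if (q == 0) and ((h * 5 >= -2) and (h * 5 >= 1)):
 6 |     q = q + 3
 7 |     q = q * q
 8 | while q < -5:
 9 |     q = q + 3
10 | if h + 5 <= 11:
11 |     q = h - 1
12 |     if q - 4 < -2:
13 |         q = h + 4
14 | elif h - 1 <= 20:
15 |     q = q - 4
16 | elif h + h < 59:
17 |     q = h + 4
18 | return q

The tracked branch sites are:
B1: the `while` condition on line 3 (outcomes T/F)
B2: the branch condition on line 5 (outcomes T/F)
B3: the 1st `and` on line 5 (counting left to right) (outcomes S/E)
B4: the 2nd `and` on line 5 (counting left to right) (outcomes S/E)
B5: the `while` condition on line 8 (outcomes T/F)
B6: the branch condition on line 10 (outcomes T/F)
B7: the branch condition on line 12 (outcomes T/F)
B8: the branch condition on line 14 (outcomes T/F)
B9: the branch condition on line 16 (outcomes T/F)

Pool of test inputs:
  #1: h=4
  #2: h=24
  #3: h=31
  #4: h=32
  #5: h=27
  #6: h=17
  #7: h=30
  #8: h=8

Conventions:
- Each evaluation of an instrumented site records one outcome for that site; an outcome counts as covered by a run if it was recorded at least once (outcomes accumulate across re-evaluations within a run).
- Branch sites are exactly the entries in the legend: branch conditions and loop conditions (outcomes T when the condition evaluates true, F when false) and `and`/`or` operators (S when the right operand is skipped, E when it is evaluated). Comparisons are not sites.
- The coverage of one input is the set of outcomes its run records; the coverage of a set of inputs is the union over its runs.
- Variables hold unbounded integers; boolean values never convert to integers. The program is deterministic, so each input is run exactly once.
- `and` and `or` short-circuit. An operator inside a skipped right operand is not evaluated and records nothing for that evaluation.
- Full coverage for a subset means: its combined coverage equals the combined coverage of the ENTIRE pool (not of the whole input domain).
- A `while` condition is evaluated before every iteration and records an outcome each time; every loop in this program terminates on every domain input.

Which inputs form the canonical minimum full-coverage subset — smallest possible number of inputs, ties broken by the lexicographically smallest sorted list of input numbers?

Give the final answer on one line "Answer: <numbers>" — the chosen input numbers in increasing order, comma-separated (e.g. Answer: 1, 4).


input #1, h=4: events B1->F, B3->S, B2->F, B5->F, B6->T, B7->F; outcomes B1=F, B2=F, B3=S, B5=F, B6=T, B7=F
input #2, h=24: events B1->T, B1->T, B1->T, B1->T, B1->T, B1->T, B1->T, B1->T, B1->T, B1->T, B1->T, B1->T, B1->T, B1->T, ...; outcomes B1=T, B1=F, B2=F, B3=S, B5=F, B6=F, B8=F, B9=T
input #3, h=31: events B1->T, B1->T, B1->T, B1->T, B1->T, B1->T, B1->T, B1->T, B1->T, B1->T, B1->T, B1->T, B1->T, B1->T, ...; outcomes B1=T, B1=F, B2=F, B3=S, B5=F, B6=F, B8=F, B9=F
input #4, h=32: events B1->T, B1->T, B1->T, B1->T, B1->T, B1->T, B1->T, B1->T, B1->T, B1->T, B1->T, B1->T, B1->T, B1->T, ...; outcomes B1=T, B1=F, B2=F, B3=S, B5=F, B6=F, B8=F, B9=F
input #5, h=27: events B1->T, B1->T, B1->T, B1->T, B1->T, B1->T, B1->T, B1->T, B1->T, B1->T, B1->T, B1->T, B1->T, B1->T, ...; outcomes B1=T, B1=F, B2=F, B3=S, B5=F, B6=F, B8=F, B9=T
input #6, h=17: events B1->T, B1->T, B1->T, B1->T, B1->T, B1->T, B1->T, B1->T, B1->T, B1->T, B1->T, B1->T, B1->F, B3->S, ...; outcomes B1=T, B1=F, B2=F, B3=S, B5=F, B6=F, B8=T
input #7, h=30: events B1->T, B1->T, B1->T, B1->T, B1->T, B1->T, B1->T, B1->T, B1->T, B1->T, B1->T, B1->T, B1->T, B1->T, ...; outcomes B1=T, B1=F, B2=F, B3=S, B5=F, B6=F, B8=F, B9=F
input #8, h=8: events B1->T, B1->T, B1->T, B1->F, B3->S, B2->F, B5->F, B6->F, B8->T; outcomes B1=T, B1=F, B2=F, B3=S, B5=F, B6=F, B8=T
the full pool covers 12 outcomes: B1=T, B1=F, B2=F, B3=S, B5=F, B6=T, B6=F, B7=F, B8=T, B8=F, B9=T, B9=F
checked all size-1 subsets: none covers 12 outcomes (max 8/12)
checked all size-2 subsets: none covers 12 outcomes (max 10/12)
checked all size-3 subsets: none covers 12 outcomes (max 11/12)
the canonical winner is {1, 2, 3, 6}: size 4, full 12-outcome coverage, earliest index list among size-4 covers
Answer: 1, 2, 3, 6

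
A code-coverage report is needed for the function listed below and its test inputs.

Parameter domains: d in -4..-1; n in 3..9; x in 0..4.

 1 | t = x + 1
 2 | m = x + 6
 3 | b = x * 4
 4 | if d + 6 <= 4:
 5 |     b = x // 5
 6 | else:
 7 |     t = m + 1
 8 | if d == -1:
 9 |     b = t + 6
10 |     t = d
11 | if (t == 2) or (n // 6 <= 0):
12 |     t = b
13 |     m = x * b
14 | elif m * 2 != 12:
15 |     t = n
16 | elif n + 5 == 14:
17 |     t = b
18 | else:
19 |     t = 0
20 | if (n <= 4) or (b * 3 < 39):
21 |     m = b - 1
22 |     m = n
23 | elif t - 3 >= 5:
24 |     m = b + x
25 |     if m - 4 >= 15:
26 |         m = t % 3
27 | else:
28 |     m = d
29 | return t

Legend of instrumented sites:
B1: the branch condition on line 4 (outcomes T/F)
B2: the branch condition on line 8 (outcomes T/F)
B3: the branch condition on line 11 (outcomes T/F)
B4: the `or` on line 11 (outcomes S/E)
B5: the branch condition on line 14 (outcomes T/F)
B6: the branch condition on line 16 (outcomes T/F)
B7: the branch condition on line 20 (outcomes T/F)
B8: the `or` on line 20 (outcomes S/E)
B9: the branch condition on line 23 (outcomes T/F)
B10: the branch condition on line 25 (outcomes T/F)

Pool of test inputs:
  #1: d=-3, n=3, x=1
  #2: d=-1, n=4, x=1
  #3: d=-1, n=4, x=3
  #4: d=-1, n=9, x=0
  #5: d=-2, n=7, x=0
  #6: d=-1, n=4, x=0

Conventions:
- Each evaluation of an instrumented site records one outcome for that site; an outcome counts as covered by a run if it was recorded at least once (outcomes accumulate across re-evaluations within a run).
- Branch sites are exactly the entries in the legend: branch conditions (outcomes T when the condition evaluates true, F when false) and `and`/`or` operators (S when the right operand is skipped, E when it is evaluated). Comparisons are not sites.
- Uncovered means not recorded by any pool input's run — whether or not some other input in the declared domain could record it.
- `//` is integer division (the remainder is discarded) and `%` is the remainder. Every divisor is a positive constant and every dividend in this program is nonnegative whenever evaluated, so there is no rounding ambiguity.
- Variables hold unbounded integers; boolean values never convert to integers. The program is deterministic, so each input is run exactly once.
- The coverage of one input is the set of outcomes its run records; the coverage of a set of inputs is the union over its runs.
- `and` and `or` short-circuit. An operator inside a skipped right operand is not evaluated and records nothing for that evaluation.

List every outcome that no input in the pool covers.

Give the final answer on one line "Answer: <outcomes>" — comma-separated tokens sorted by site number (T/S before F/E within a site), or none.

input #1, d=-3, n=3, x=1: events B1->T, B2->F, B4->S, B3->T, B8->S, B7->T; outcomes B1=T, B2=F, B3=T, B4=S, B7=T, B8=S
input #2, d=-1, n=4, x=1: events B1->F, B2->T, B4->E, B3->T, B8->S, B7->T; outcomes B1=F, B2=T, B3=T, B4=E, B7=T, B8=S
input #3, d=-1, n=4, x=3: events B1->F, B2->T, B4->E, B3->T, B8->S, B7->T; outcomes B1=F, B2=T, B3=T, B4=E, B7=T, B8=S
input #4, d=-1, n=9, x=0: events B1->F, B2->T, B4->E, B3->F, B5->F, B6->T, B8->E, B7->F, B9->T, B10->F; outcomes B1=F, B2=T, B3=F, B4=E, B5=F, B6=T, B7=F, B8=E, B9=T, B10=F
input #5, d=-2, n=7, x=0: events B1->T, B2->F, B4->E, B3->F, B5->F, B6->F, B8->E, B7->T; outcomes B1=T, B2=F, B3=F, B4=E, B5=F, B6=F, B7=T, B8=E
input #6, d=-1, n=4, x=0: events B1->F, B2->T, B4->E, B3->T, B8->S, B7->T; outcomes B1=F, B2=T, B3=T, B4=E, B7=T, B8=S
union over the pool: B1=T, B1=F, B2=T, B2=F, B3=T, B3=F, B4=S, B4=E, B5=F, B6=T, B6=F, B7=T, B7=F, B8=S, B8=E, B9=T, B10=F
uncovered (3 of 20): B5=T, B9=F, B10=T

Answer: B5=T, B9=F, B10=T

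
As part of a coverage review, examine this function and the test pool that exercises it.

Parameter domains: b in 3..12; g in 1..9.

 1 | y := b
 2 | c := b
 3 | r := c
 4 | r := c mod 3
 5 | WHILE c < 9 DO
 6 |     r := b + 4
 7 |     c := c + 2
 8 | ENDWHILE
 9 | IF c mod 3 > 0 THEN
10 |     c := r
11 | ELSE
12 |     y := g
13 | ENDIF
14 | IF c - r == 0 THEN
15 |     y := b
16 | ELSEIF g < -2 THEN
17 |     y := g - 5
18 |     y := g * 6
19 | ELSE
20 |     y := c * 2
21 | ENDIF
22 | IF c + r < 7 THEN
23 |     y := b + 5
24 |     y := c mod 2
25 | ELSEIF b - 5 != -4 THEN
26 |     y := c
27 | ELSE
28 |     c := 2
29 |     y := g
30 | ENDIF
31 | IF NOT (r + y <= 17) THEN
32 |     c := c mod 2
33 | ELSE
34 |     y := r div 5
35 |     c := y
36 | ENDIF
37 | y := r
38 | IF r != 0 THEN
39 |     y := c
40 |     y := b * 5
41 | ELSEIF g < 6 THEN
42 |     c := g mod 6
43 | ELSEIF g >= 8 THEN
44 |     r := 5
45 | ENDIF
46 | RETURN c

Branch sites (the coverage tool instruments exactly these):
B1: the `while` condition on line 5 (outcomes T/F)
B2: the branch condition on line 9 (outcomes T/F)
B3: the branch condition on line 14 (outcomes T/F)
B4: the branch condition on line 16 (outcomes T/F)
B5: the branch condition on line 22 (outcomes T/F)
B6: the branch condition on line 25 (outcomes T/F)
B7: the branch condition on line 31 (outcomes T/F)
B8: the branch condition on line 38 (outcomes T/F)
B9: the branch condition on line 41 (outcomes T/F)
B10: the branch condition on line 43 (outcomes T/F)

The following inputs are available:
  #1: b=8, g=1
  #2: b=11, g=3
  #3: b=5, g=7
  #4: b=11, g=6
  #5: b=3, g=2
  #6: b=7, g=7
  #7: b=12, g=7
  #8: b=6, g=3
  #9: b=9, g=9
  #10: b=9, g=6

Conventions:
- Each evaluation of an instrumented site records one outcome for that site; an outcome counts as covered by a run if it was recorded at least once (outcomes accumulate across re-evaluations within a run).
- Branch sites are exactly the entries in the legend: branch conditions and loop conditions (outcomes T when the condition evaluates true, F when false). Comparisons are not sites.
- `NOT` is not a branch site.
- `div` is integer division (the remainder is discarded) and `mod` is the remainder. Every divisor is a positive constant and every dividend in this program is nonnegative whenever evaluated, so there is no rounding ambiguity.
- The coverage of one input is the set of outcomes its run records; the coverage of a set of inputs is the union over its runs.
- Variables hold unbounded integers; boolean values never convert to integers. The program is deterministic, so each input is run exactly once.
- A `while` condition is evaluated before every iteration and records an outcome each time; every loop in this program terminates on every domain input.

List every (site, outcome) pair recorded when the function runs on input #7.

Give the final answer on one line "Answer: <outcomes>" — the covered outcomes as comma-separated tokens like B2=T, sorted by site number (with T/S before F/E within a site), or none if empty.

Tracing the run of input #7 (b=12, g=7):
  B1->F, B2->F, B3->F, B4->F, B5->F, B6->T, B7->F, B8->F, B9->F, B10->F
as a set, this run covers: B1=F, B2=F, B3=F, B4=F, B5=F, B6=T, B7=F, B8=F, B9=F, B10=F

Answer: B1=F, B2=F, B3=F, B4=F, B5=F, B6=T, B7=F, B8=F, B9=F, B10=F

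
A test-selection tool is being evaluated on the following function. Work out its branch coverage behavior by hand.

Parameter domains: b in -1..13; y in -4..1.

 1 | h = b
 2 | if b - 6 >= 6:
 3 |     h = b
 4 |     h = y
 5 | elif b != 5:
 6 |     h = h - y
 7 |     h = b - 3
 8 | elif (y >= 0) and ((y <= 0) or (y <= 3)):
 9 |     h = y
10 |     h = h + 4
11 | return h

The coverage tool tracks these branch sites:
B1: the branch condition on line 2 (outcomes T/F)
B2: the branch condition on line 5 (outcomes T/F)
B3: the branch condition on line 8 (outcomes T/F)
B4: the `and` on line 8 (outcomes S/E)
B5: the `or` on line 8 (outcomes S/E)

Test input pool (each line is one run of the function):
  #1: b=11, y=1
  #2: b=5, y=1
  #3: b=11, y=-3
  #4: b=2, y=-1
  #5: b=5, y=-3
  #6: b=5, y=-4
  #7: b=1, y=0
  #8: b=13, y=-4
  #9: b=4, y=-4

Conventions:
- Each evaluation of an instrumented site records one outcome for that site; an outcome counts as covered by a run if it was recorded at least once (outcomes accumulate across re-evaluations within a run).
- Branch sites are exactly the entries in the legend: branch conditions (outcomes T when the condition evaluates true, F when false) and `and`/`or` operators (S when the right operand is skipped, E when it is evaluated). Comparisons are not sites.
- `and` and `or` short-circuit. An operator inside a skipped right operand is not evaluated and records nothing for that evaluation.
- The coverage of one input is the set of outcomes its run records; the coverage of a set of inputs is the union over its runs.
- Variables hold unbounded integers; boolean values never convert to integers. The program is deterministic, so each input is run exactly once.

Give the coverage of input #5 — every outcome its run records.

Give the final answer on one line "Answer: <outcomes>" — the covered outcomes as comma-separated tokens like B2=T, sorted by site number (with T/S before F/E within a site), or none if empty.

Event log for input #5 (b=5, y=-3):
  B1->F, B2->F, B4->S, B3->F
as a set, this run covers: B1=F, B2=F, B3=F, B4=S

Answer: B1=F, B2=F, B3=F, B4=S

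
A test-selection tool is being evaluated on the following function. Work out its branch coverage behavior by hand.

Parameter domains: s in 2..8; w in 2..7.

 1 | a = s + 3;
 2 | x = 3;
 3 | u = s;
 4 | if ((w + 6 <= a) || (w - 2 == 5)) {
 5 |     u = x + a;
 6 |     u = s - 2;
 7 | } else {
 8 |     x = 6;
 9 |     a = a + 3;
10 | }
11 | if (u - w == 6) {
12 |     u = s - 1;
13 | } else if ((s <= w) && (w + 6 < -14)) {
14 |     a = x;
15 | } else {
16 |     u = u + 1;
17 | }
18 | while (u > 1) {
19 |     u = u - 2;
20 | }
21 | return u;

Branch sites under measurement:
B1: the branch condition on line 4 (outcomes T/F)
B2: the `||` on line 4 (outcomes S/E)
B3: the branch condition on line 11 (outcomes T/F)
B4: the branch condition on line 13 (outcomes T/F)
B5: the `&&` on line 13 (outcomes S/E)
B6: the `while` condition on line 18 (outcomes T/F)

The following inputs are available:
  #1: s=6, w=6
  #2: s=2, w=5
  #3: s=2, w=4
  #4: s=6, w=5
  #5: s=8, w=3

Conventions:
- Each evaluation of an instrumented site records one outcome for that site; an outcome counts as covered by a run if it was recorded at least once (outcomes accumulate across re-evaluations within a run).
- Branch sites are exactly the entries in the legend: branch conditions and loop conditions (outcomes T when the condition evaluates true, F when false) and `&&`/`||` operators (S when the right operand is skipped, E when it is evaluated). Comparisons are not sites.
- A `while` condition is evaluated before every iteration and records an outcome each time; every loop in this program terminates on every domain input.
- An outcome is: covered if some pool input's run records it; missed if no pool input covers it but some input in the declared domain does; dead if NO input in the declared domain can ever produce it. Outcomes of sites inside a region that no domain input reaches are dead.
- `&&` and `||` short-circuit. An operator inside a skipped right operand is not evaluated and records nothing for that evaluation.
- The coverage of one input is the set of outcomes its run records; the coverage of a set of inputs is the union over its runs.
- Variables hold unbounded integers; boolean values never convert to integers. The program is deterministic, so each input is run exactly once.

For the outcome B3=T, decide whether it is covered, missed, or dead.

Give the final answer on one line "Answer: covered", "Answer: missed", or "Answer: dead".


no pool input records B3=T
checking all 42 inputs in the declared domain: B3=T is never recorded -> dead
Answer: dead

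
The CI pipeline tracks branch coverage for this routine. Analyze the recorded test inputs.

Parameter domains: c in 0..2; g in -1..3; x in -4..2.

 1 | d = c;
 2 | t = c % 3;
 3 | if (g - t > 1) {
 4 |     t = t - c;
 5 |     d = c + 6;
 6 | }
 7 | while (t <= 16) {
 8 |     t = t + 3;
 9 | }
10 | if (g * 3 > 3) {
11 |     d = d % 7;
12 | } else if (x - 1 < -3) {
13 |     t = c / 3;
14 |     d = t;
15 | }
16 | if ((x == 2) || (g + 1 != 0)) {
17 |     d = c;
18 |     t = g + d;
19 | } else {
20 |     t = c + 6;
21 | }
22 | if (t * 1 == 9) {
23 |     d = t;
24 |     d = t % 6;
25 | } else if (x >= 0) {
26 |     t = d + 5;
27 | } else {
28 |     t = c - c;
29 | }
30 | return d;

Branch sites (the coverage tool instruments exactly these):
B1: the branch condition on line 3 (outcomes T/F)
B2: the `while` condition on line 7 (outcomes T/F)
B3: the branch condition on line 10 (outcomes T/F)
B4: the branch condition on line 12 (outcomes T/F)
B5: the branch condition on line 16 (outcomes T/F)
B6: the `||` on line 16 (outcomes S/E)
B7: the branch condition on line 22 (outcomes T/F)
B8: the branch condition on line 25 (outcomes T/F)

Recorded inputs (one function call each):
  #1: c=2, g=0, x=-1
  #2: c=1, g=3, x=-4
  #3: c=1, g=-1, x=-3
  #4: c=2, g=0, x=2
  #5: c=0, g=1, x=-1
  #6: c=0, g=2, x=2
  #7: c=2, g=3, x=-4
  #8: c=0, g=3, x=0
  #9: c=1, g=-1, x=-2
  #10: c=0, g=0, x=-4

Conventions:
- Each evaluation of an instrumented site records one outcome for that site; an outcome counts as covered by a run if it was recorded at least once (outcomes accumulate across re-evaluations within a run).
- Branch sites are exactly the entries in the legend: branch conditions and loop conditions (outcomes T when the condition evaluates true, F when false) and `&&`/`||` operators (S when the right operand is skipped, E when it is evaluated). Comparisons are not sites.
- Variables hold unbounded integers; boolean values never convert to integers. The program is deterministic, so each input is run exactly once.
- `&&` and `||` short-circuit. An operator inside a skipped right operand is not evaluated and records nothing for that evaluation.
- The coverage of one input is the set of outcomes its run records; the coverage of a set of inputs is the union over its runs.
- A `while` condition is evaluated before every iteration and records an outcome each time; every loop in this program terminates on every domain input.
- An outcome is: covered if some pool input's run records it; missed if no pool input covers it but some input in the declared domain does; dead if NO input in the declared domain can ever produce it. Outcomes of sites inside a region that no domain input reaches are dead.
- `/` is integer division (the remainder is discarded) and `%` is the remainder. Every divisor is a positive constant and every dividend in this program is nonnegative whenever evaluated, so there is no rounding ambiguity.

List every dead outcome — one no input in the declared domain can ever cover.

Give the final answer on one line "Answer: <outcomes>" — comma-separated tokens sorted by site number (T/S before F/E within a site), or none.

checking every outcome against all 105 domain inputs:
  B7=T: never recorded by any domain input -> dead
  reachable outcomes have witnesses, e.g. B1=T (e.g. c=0, g=2, x=-4), B1=F (e.g. c=0, g=-1, x=-4), B2=T (e.g. c=0, g=-1, x=-4), B2=F (e.g. c=0, g=-1, x=-4)

Answer: B7=T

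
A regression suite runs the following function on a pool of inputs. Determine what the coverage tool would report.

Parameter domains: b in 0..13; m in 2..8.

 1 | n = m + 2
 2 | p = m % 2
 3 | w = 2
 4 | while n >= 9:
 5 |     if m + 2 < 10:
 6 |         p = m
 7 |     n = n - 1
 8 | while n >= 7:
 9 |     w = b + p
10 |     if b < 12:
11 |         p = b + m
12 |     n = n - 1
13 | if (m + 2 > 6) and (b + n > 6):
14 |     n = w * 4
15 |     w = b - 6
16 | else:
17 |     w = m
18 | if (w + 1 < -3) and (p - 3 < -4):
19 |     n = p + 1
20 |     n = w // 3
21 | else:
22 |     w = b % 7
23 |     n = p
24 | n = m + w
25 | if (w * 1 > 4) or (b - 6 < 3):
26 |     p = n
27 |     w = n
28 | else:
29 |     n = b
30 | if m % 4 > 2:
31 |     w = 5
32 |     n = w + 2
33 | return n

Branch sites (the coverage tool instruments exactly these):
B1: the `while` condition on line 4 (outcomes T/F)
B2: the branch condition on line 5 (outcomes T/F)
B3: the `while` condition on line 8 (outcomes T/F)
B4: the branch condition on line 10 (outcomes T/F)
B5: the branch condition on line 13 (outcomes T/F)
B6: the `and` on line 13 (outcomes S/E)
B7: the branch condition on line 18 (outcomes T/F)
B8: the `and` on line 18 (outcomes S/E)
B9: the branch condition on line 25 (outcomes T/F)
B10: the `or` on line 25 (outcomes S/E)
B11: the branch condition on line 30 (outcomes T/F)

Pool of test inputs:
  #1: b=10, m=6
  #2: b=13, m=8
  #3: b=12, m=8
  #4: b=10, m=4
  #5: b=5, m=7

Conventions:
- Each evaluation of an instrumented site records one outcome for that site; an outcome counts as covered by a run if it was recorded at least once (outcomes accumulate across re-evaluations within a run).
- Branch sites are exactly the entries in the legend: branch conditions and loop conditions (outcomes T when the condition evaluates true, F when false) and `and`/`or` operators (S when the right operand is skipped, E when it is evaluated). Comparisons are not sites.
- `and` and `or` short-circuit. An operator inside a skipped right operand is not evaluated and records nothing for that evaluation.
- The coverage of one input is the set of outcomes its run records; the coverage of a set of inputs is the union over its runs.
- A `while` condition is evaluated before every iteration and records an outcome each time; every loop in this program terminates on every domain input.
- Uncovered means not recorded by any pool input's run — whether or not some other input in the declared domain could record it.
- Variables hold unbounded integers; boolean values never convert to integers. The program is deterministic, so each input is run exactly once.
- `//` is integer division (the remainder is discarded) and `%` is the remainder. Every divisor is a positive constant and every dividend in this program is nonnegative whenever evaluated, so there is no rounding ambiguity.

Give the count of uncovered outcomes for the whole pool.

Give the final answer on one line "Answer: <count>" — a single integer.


test 1 (b=10, m=6) fires B1->F, B3->T, B4->T, B3->T, B4->T, B3->F, B6->E, B5->T, B8->S, B7->F, B10->E, B9->F, B11->F; hits B1=F, B3=T, B3=F, B4=T, B5=T, B6=E, B7=F, B8=S, B9=F, B10=E, B11=F
test 2 (b=13, m=8) fires B1->T, B2->F, B1->T, B2->F, B1->F, B3->T, B4->F, B3->T, B4->F, B3->F, B6->E, B5->T, B8->S, B7->F, ...; hits B1=T, B1=F, B2=F, B3=T, B3=F, B4=F, B5=T, B6=E, B7=F, B8=S, B9=T, B10=S, B11=F
test 3 (b=12, m=8) fires B1->T, B2->F, B1->T, B2->F, B1->F, B3->T, B4->F, B3->T, B4->F, B3->F, B6->E, B5->T, B8->S, B7->F, ...; hits B1=T, B1=F, B2=F, B3=T, B3=F, B4=F, B5=T, B6=E, B7=F, B8=S, B9=T, B10=S, B11=F
test 4 (b=10, m=4) fires B1->F, B3->F, B6->S, B5->F, B8->S, B7->F, B10->E, B9->F, B11->F; hits B1=F, B3=F, B5=F, B6=S, B7=F, B8=S, B9=F, B10=E, B11=F
test 5 (b=5, m=7) fires B1->T, B2->T, B1->F, B3->T, B4->T, B3->T, B4->T, B3->F, B6->E, B5->T, B8->S, B7->F, B10->S, B9->T, ...; hits B1=T, B1=F, B2=T, B3=T, B3=F, B4=T, B5=T, B6=E, B7=F, B8=S, B9=T, B10=S, B11=T
union over the pool: B1=T, B1=F, B2=T, B2=F, B3=T, B3=F, B4=T, B4=F, B5=T, B5=F, B6=S, B6=E, B7=F, B8=S, B9=T, B9=F, B10=S, B10=E, B11=T, B11=F
uncovered (2 of 22): B7=T, B8=E
Answer: 2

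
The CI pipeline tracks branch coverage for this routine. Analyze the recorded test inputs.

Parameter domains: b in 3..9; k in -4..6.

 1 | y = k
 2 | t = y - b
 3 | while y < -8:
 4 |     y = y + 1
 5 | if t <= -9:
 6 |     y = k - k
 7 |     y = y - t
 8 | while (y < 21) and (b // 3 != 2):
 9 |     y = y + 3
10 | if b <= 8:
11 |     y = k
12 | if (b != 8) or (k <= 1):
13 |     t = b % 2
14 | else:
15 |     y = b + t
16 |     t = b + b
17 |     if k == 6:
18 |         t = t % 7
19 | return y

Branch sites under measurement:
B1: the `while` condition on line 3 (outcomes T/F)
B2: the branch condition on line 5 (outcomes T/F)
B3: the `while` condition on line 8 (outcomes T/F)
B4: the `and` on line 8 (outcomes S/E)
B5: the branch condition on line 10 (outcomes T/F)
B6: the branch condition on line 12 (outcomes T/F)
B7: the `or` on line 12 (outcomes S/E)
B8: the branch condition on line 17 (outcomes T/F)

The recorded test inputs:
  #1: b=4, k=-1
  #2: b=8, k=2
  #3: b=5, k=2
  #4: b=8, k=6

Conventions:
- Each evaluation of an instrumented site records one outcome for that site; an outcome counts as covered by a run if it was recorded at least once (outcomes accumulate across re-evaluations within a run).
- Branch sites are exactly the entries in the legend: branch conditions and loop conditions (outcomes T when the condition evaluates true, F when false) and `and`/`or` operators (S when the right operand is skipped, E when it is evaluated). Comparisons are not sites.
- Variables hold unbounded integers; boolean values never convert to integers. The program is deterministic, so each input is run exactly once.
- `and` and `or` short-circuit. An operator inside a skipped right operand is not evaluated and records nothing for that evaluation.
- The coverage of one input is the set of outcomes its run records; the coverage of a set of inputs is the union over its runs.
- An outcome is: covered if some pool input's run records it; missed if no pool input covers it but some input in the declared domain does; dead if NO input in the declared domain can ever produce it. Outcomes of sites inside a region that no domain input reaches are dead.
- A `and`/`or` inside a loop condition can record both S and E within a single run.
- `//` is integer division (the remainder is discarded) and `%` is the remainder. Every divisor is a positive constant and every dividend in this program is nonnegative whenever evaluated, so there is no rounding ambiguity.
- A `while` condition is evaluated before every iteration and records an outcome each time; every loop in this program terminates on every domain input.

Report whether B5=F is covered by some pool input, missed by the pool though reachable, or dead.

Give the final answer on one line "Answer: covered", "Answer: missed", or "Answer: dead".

no pool input records B5=F
but domain input (b=9, k=-4) does record it -> reachable, so missed

Answer: missed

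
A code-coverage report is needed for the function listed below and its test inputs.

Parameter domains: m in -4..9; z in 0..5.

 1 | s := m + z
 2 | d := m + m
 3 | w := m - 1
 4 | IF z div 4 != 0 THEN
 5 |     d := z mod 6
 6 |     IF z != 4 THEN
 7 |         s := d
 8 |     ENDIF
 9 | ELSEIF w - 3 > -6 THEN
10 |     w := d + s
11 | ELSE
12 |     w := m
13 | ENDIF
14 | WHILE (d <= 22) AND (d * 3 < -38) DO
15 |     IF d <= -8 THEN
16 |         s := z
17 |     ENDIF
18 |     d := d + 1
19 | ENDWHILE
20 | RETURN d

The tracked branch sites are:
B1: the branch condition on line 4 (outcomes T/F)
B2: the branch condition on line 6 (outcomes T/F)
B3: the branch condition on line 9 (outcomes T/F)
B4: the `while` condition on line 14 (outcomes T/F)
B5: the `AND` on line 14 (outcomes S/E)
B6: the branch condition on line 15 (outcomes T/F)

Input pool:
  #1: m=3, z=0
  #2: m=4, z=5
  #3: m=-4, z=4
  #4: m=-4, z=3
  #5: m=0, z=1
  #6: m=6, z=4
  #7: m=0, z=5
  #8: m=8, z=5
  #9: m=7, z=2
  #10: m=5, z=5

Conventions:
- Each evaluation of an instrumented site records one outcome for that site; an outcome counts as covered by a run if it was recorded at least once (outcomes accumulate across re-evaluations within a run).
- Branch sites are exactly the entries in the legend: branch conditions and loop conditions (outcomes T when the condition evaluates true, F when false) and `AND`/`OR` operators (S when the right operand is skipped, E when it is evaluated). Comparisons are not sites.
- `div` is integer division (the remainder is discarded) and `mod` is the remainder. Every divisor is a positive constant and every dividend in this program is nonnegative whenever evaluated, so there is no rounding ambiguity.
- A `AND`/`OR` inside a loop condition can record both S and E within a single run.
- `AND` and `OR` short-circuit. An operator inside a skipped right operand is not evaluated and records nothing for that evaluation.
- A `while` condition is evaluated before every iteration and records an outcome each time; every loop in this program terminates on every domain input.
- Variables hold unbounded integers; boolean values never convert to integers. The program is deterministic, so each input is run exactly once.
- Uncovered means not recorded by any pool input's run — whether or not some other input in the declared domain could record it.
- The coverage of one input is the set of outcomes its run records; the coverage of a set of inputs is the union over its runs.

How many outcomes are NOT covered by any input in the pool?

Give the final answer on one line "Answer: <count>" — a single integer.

test 1 (m=3, z=0) hits B1=F, B3=T, B4=F, B5=E
test 2 (m=4, z=5) hits B1=T, B2=T, B4=F, B5=E
test 3 (m=-4, z=4) hits B1=T, B2=F, B4=F, B5=E
test 4 (m=-4, z=3) hits B1=F, B3=F, B4=F, B5=E
test 5 (m=0, z=1) hits B1=F, B3=T, B4=F, B5=E
test 6 (m=6, z=4) hits B1=T, B2=F, B4=F, B5=E
test 7 (m=0, z=5) hits B1=T, B2=T, B4=F, B5=E
test 8 (m=8, z=5) hits B1=T, B2=T, B4=F, B5=E
test 9 (m=7, z=2) hits B1=F, B3=T, B4=F, B5=E
test 10 (m=5, z=5) hits B1=T, B2=T, B4=F, B5=E
union over the pool: B1=T, B1=F, B2=T, B2=F, B3=T, B3=F, B4=F, B5=E
uncovered (4 of 12): B4=T, B5=S, B6=T, B6=F

Answer: 4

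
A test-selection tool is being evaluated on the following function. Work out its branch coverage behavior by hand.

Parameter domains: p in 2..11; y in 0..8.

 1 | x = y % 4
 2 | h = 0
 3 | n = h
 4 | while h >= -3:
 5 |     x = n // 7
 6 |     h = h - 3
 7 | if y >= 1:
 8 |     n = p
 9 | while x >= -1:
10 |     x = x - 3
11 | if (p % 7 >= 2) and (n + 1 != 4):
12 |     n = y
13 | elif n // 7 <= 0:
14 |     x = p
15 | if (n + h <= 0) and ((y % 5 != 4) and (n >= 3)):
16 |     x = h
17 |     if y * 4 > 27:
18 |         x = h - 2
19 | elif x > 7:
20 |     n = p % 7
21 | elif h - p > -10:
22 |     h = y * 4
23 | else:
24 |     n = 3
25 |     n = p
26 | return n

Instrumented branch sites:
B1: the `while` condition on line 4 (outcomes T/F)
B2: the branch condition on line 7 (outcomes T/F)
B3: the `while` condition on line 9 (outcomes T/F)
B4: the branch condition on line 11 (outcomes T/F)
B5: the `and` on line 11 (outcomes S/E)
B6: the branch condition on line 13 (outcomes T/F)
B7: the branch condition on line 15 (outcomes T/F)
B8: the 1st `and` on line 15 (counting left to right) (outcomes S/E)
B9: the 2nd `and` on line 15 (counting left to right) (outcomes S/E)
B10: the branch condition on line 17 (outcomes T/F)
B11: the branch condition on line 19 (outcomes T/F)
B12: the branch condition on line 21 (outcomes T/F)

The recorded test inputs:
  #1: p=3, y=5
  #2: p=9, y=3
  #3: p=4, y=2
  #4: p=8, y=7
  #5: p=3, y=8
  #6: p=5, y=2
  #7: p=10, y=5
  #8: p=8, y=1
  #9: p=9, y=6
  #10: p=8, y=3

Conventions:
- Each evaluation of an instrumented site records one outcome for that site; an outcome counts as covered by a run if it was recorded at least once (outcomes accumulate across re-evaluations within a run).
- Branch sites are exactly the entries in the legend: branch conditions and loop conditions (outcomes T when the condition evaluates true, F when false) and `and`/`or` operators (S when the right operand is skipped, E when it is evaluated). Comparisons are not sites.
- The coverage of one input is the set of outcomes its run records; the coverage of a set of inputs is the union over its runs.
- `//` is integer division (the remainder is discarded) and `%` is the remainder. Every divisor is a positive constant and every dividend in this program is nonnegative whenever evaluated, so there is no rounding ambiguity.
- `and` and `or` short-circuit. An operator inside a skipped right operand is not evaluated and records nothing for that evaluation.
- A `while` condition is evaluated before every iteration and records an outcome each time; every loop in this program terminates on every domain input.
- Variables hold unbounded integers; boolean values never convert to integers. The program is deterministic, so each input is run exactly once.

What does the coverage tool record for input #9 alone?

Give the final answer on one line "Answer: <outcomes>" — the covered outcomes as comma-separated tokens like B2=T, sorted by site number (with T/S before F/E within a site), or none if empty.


Event log for input #9 (p=9, y=6):
  B1->T, B1->T, B1->F, B2->T, B3->T, B3->F, B5->E, B4->T, B8->E, B9->E
  B7->T, B10->F
deduplicating events, the covered set is: B1=T, B1=F, B2=T, B3=T, B3=F, B4=T, B5=E, B7=T, B8=E, B9=E, B10=F
Answer: B1=T, B1=F, B2=T, B3=T, B3=F, B4=T, B5=E, B7=T, B8=E, B9=E, B10=F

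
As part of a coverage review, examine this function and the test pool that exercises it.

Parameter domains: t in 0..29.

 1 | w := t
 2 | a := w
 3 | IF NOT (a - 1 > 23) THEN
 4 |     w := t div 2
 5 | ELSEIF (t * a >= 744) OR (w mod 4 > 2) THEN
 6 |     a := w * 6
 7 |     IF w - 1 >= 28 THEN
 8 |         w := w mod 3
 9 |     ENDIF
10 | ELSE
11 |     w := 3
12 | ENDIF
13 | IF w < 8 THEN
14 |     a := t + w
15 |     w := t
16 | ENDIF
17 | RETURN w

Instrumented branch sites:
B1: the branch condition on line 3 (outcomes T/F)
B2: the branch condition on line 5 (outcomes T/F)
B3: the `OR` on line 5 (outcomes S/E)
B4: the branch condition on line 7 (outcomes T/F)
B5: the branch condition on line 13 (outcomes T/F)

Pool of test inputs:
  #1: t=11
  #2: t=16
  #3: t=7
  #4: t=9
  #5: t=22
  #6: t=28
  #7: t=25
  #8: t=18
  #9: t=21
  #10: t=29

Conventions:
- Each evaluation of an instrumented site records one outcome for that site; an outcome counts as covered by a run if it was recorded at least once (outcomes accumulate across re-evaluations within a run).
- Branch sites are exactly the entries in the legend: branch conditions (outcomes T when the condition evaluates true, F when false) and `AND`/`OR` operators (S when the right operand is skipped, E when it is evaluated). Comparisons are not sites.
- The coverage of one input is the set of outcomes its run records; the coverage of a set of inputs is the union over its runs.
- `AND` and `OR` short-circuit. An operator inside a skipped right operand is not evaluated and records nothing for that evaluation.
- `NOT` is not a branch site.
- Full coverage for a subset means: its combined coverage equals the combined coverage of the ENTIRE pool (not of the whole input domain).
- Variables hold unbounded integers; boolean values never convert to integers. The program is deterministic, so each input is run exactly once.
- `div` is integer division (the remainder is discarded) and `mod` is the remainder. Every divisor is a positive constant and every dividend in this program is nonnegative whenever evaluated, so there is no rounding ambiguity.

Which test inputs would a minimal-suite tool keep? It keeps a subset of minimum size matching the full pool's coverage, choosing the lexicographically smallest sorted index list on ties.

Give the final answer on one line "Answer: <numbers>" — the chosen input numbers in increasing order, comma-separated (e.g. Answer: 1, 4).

#1 (t=11) -> B1->T, B5->T; covered: B1=T, B5=T
#2 (t=16) -> B1->T, B5->F; covered: B1=T, B5=F
#3 (t=7) -> B1->T, B5->T; covered: B1=T, B5=T
#4 (t=9) -> B1->T, B5->T; covered: B1=T, B5=T
#5 (t=22) -> B1->T, B5->F; covered: B1=T, B5=F
#6 (t=28) -> B1->F, B3->S, B2->T, B4->F, B5->F; covered: B1=F, B2=T, B3=S, B4=F, B5=F
#7 (t=25) -> B1->F, B3->E, B2->F, B5->T; covered: B1=F, B2=F, B3=E, B5=T
#8 (t=18) -> B1->T, B5->F; covered: B1=T, B5=F
#9 (t=21) -> B1->T, B5->F; covered: B1=T, B5=F
#10 (t=29) -> B1->F, B3->S, B2->T, B4->T, B5->T; covered: B1=F, B2=T, B3=S, B4=T, B5=T
together the pool reaches 10 outcomes: B1=T, B1=F, B2=T, B2=F, B3=S, B3=E, B4=T, B4=F, B5=T, B5=F
every size-1 subset falls short of the 10 outcomes (best: 5/10)
every size-2 subset falls short of the 10 outcomes (best: 8/10)
every size-3 subset falls short of the 10 outcomes (best: 9/10)
inputs {1, 6, 7, 10} (size 4) cover everything; no size-4 subset with a lexicographically smaller index list covers all 10

Answer: 1, 6, 7, 10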